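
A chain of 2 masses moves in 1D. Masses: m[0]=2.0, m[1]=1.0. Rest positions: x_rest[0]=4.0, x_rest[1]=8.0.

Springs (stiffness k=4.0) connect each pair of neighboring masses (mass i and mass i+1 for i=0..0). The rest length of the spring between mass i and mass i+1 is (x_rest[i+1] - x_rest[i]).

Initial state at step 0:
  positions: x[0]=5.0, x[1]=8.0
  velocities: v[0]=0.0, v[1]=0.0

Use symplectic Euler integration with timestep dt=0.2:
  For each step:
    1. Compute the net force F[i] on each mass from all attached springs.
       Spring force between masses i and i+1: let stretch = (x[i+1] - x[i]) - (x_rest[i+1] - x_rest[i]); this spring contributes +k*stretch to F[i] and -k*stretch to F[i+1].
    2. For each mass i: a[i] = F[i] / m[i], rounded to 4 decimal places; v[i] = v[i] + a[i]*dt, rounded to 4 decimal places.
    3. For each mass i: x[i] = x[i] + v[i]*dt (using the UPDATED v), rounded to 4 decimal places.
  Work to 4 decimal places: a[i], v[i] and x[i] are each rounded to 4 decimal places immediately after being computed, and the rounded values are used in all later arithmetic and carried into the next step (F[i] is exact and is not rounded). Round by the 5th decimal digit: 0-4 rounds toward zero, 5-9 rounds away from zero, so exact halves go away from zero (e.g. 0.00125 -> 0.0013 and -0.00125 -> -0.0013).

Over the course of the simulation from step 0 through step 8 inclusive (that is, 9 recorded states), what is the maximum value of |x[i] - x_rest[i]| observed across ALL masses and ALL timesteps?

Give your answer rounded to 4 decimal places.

Answer: 1.3524

Derivation:
Step 0: x=[5.0000 8.0000] v=[0.0000 0.0000]
Step 1: x=[4.9200 8.1600] v=[-0.4000 0.8000]
Step 2: x=[4.7792 8.4416] v=[-0.7040 1.4080]
Step 3: x=[4.6114 8.7772] v=[-0.8390 1.6781]
Step 4: x=[4.4569 9.0863] v=[-0.7727 1.5455]
Step 5: x=[4.3527 9.2947] v=[-0.5209 1.0420]
Step 6: x=[4.3239 9.3524] v=[-0.1441 0.2884]
Step 7: x=[4.3774 9.2455] v=[0.2673 -0.5344]
Step 8: x=[4.5003 8.9997] v=[0.6145 -1.2289]
Max displacement = 1.3524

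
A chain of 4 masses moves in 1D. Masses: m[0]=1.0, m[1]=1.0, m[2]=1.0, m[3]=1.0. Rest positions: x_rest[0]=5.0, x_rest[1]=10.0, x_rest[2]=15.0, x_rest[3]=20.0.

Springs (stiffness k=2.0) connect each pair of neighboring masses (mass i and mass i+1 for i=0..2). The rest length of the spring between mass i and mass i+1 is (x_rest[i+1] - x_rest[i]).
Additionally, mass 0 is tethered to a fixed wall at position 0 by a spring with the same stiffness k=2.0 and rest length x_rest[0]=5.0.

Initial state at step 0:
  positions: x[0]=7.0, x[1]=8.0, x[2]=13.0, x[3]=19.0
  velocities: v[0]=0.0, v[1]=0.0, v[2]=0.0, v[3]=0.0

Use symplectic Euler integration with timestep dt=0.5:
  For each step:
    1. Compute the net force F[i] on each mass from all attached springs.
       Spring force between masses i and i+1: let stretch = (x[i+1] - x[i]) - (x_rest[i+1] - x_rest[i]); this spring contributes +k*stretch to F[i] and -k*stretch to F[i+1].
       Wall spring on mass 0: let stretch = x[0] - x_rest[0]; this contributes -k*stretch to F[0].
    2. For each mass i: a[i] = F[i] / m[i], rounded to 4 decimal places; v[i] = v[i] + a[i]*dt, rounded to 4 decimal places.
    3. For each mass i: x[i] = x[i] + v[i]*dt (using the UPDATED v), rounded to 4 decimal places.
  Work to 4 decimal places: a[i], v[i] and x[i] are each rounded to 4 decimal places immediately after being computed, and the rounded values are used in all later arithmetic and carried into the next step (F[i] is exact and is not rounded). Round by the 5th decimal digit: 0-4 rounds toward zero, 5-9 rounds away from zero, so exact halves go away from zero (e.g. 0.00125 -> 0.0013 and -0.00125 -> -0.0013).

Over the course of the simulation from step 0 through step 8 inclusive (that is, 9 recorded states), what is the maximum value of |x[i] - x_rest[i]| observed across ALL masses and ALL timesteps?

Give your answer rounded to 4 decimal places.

Answer: 3.2149

Derivation:
Step 0: x=[7.0000 8.0000 13.0000 19.0000] v=[0.0000 0.0000 0.0000 0.0000]
Step 1: x=[4.0000 10.0000 13.5000 18.5000] v=[-6.0000 4.0000 1.0000 -1.0000]
Step 2: x=[2.0000 10.7500 14.7500 18.0000] v=[-4.0000 1.5000 2.5000 -1.0000]
Step 3: x=[3.3750 9.1250 15.6250 18.3750] v=[2.7500 -3.2500 1.7500 0.7500]
Step 4: x=[5.9375 7.8750 14.6250 19.8750] v=[5.1250 -2.5000 -2.0000 3.0000]
Step 5: x=[6.5000 9.0313 12.8750 21.2500] v=[1.1250 2.3125 -3.5000 2.7500]
Step 6: x=[5.0782 10.8438 13.3907 20.9375] v=[-2.8437 3.6249 1.0313 -0.6250]
Step 7: x=[4.0001 11.0469 16.4063 19.3516] v=[-2.1563 0.4062 6.0312 -3.1718]
Step 8: x=[4.4453 10.4063 18.2149 18.7931] v=[0.8904 -1.2812 3.6171 -1.1171]
Max displacement = 3.2149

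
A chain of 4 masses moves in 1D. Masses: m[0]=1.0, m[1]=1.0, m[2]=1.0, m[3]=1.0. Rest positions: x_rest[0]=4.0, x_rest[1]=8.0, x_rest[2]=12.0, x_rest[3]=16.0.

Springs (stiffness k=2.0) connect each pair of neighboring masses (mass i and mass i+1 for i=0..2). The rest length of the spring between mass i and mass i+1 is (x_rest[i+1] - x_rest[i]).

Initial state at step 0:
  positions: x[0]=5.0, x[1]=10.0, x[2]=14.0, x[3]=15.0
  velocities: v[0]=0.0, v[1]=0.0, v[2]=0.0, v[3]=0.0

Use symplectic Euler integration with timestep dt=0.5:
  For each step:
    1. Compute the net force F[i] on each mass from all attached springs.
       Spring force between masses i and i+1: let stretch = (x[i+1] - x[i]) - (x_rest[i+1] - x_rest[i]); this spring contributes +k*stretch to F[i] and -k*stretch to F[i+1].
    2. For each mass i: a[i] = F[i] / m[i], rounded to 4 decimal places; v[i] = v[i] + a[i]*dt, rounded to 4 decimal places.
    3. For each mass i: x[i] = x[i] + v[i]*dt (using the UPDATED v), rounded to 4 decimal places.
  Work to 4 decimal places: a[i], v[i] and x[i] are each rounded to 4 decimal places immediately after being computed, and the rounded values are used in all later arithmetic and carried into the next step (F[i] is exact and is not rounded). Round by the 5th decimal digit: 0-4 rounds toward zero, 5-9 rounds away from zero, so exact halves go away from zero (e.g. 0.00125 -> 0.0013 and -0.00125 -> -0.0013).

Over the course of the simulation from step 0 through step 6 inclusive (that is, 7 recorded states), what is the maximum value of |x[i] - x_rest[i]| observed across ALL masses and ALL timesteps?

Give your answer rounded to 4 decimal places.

Answer: 2.3750

Derivation:
Step 0: x=[5.0000 10.0000 14.0000 15.0000] v=[0.0000 0.0000 0.0000 0.0000]
Step 1: x=[5.5000 9.5000 12.5000 16.5000] v=[1.0000 -1.0000 -3.0000 3.0000]
Step 2: x=[6.0000 8.5000 11.5000 18.0000] v=[1.0000 -2.0000 -2.0000 3.0000]
Step 3: x=[5.7500 7.7500 12.2500 18.2500] v=[-0.5000 -1.5000 1.5000 0.5000]
Step 4: x=[4.5000 8.2500 13.7500 17.5000] v=[-2.5000 1.0000 3.0000 -1.5000]
Step 5: x=[3.1250 9.6250 14.3750 16.8750] v=[-2.7500 2.7500 1.2500 -1.2500]
Step 6: x=[3.0000 10.1250 13.8750 17.0000] v=[-0.2500 1.0000 -1.0000 0.2500]
Max displacement = 2.3750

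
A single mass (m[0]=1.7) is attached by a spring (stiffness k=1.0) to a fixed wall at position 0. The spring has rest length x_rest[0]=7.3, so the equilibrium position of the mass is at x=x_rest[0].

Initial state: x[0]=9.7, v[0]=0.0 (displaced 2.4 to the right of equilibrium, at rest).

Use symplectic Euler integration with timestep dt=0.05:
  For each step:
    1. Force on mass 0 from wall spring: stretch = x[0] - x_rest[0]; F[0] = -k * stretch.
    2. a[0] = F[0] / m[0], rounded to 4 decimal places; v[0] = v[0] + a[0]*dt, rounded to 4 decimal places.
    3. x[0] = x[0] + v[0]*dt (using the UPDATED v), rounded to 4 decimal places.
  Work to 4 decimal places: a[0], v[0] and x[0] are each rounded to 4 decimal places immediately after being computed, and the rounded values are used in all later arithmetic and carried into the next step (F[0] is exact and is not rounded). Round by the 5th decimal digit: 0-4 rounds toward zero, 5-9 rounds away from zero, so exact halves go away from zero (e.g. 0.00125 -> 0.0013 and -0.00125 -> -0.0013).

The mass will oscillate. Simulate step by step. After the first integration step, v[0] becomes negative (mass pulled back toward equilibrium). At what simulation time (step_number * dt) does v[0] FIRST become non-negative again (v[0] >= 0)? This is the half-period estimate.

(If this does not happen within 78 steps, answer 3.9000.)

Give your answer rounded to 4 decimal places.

Step 0: x=[9.7000] v=[0.0000]
Step 1: x=[9.6965] v=[-0.0706]
Step 2: x=[9.6894] v=[-0.1411]
Step 3: x=[9.6788] v=[-0.2114]
Step 4: x=[9.6647] v=[-0.2814]
Step 5: x=[9.6472] v=[-0.3510]
Step 6: x=[9.6262] v=[-0.4200]
Step 7: x=[9.6018] v=[-0.4884]
Step 8: x=[9.5740] v=[-0.5561]
Step 9: x=[9.5429] v=[-0.6230]
Step 10: x=[9.5085] v=[-0.6890]
Step 11: x=[9.4708] v=[-0.7540]
Step 12: x=[9.4299] v=[-0.8178]
Step 13: x=[9.3859] v=[-0.8804]
Step 14: x=[9.3388] v=[-0.9418]
Step 15: x=[9.2887] v=[-1.0018]
Step 16: x=[9.2357] v=[-1.0603]
Step 17: x=[9.1798] v=[-1.1172]
Step 18: x=[9.1212] v=[-1.1725]
Step 19: x=[9.0599] v=[-1.2261]
Step 20: x=[8.9960] v=[-1.2779]
Step 21: x=[8.9296] v=[-1.3278]
Step 22: x=[8.8608] v=[-1.3757]
Step 23: x=[8.7897] v=[-1.4216]
Step 24: x=[8.7164] v=[-1.4654]
Step 25: x=[8.6410] v=[-1.5071]
Step 26: x=[8.5637] v=[-1.5465]
Step 27: x=[8.4845] v=[-1.5837]
Step 28: x=[8.4036] v=[-1.6185]
Step 29: x=[8.3211] v=[-1.6510]
Step 30: x=[8.2371] v=[-1.6810]
Step 31: x=[8.1517] v=[-1.7086]
Step 32: x=[8.0650] v=[-1.7337]
Step 33: x=[7.9772] v=[-1.7562]
Step 34: x=[7.8884] v=[-1.7761]
Step 35: x=[7.7987] v=[-1.7934]
Step 36: x=[7.7083] v=[-1.8081]
Step 37: x=[7.6173] v=[-1.8201]
Step 38: x=[7.5258] v=[-1.8294]
Step 39: x=[7.4340] v=[-1.8360]
Step 40: x=[7.3420] v=[-1.8399]
Step 41: x=[7.2499] v=[-1.8411]
Step 42: x=[7.1579] v=[-1.8396]
Step 43: x=[7.0661] v=[-1.8354]
Step 44: x=[6.9747] v=[-1.8285]
Step 45: x=[6.8838] v=[-1.8189]
Step 46: x=[6.7935] v=[-1.8067]
Step 47: x=[6.7039] v=[-1.7918]
Step 48: x=[6.6152] v=[-1.7743]
Step 49: x=[6.5275] v=[-1.7542]
Step 50: x=[6.4409] v=[-1.7315]
Step 51: x=[6.3556] v=[-1.7062]
Step 52: x=[6.2717] v=[-1.6784]
Step 53: x=[6.1893] v=[-1.6482]
Step 54: x=[6.1085] v=[-1.6155]
Step 55: x=[6.0295] v=[-1.5805]
Step 56: x=[5.9523] v=[-1.5431]
Step 57: x=[5.8771] v=[-1.5035]
Step 58: x=[5.8040] v=[-1.4617]
Step 59: x=[5.7331] v=[-1.4177]
Step 60: x=[5.6645] v=[-1.3716]
Step 61: x=[5.5983] v=[-1.3235]
Step 62: x=[5.5346] v=[-1.2735]
Step 63: x=[5.4735] v=[-1.2216]
Step 64: x=[5.4151] v=[-1.1679]
Step 65: x=[5.3595] v=[-1.1125]
Step 66: x=[5.3067] v=[-1.0554]
Step 67: x=[5.2569] v=[-0.9968]
Step 68: x=[5.2101] v=[-0.9367]
Step 69: x=[5.1663] v=[-0.8752]
Step 70: x=[5.1257] v=[-0.8124]
Step 71: x=[5.0883] v=[-0.7485]
Step 72: x=[5.0541] v=[-0.6835]
Step 73: x=[5.0232] v=[-0.6174]
Step 74: x=[4.9957] v=[-0.5504]
Step 75: x=[4.9716] v=[-0.4826]
Step 76: x=[4.9509] v=[-0.4141]
Step 77: x=[4.9337] v=[-0.3450]
Step 78: x=[4.9199] v=[-0.2754]
v[0] did not become non-negative within 78 steps; using fallback time=3.9000

Answer: 3.9000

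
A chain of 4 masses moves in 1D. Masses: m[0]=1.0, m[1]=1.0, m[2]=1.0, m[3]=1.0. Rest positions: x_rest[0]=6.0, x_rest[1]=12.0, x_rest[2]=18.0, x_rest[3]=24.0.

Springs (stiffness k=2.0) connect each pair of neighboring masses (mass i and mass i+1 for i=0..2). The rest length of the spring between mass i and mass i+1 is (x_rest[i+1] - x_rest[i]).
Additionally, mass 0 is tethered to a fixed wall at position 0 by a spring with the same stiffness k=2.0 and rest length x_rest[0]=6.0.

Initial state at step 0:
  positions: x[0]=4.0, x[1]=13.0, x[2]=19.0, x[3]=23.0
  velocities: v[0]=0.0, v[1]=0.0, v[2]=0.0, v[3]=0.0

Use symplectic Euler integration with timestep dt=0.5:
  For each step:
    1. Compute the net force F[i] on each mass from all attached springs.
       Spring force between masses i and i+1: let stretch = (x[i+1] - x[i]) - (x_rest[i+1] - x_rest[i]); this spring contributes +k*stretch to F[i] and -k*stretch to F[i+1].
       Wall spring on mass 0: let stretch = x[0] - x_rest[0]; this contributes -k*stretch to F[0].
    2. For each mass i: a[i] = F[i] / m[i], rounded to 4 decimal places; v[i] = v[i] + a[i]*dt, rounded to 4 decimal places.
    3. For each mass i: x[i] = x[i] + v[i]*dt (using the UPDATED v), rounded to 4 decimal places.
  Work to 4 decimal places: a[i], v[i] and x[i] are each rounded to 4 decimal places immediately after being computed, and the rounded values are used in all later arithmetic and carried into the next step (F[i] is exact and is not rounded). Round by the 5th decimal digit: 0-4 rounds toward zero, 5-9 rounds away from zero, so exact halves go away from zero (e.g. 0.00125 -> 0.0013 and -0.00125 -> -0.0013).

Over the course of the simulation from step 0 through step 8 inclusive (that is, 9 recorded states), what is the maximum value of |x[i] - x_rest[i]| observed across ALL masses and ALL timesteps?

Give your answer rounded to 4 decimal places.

Answer: 2.2500

Derivation:
Step 0: x=[4.0000 13.0000 19.0000 23.0000] v=[0.0000 0.0000 0.0000 0.0000]
Step 1: x=[6.5000 11.5000 18.0000 24.0000] v=[5.0000 -3.0000 -2.0000 2.0000]
Step 2: x=[8.2500 10.7500 16.7500 25.0000] v=[3.5000 -1.5000 -2.5000 2.0000]
Step 3: x=[7.1250 11.7500 16.6250 24.8750] v=[-2.2500 2.0000 -0.2500 -0.2500]
Step 4: x=[4.7500 12.8750 18.1875 23.6250] v=[-4.7500 2.2500 3.1250 -2.5000]
Step 5: x=[4.0625 12.5938 19.8125 22.6563] v=[-1.3750 -0.5625 3.2500 -1.9375]
Step 6: x=[5.6094 11.6563 19.2501 23.2657] v=[3.0938 -1.8751 -1.1249 1.2187]
Step 7: x=[7.3751 11.4922 16.8986 24.8673] v=[3.5313 -0.3282 -4.7031 3.2031]
Step 8: x=[7.5118 11.9728 15.8282 25.4845] v=[0.2733 0.9611 -2.1408 1.2344]
Max displacement = 2.2500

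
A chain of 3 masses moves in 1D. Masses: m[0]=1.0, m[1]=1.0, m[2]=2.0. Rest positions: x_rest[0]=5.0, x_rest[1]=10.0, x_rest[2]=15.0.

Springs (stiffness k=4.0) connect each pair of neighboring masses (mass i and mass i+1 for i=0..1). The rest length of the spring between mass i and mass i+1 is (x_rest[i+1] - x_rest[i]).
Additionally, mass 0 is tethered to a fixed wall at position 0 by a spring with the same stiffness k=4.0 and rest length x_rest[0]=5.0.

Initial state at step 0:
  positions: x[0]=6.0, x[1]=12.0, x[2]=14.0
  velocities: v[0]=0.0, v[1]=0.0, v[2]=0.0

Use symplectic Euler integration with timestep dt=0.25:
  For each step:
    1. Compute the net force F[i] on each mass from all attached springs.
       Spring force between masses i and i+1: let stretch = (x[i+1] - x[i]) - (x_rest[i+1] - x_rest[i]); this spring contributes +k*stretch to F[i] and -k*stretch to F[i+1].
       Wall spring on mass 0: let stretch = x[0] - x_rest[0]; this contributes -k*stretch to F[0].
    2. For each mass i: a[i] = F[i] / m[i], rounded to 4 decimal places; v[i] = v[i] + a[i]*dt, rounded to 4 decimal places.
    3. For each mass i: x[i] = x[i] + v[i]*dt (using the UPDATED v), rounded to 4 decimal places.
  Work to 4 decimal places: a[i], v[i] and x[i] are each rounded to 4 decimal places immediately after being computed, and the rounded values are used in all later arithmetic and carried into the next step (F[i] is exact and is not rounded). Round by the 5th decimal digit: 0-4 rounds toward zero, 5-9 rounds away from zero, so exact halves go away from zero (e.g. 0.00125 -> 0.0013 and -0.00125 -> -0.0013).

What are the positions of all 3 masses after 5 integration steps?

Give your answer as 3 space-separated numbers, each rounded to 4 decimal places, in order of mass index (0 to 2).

Step 0: x=[6.0000 12.0000 14.0000] v=[0.0000 0.0000 0.0000]
Step 1: x=[6.0000 11.0000 14.3750] v=[0.0000 -4.0000 1.5000]
Step 2: x=[5.7500 9.5938 14.9531] v=[-1.0000 -5.6250 2.3125]
Step 3: x=[5.0235 8.5664 15.4863] v=[-2.9062 -4.1095 2.1329]
Step 4: x=[3.9268 8.3833 15.7796] v=[-4.3868 -0.7325 1.1730]
Step 5: x=[2.9625 8.9351 15.7733] v=[-3.8571 2.2073 -0.0252]

Answer: 2.9625 8.9351 15.7733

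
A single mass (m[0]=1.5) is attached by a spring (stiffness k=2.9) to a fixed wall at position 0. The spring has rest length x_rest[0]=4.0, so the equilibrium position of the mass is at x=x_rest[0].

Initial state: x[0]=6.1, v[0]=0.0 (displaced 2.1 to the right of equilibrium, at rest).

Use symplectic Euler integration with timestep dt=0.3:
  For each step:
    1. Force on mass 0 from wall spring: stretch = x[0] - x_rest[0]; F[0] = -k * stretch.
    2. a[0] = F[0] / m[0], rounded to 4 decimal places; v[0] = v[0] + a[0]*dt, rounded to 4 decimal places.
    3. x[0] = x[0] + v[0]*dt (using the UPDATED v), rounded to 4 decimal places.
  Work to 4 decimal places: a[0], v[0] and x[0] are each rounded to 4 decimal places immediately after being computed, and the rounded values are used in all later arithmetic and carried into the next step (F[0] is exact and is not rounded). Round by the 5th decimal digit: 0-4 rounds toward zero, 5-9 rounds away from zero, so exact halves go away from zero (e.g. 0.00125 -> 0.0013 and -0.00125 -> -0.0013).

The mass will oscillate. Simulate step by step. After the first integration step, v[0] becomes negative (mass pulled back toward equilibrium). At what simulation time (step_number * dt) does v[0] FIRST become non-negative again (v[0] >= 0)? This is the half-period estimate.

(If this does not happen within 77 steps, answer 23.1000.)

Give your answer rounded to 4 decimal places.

Step 0: x=[6.1000] v=[0.0000]
Step 1: x=[5.7346] v=[-1.2180]
Step 2: x=[5.0674] v=[-2.2241]
Step 3: x=[4.2144] v=[-2.8432]
Step 4: x=[3.3241] v=[-2.9676]
Step 5: x=[2.5514] v=[-2.5756]
Step 6: x=[2.0308] v=[-1.7354]
Step 7: x=[1.8528] v=[-0.5933]
Step 8: x=[2.0484] v=[0.6521]
First v>=0 after going negative at step 8, time=2.4000

Answer: 2.4000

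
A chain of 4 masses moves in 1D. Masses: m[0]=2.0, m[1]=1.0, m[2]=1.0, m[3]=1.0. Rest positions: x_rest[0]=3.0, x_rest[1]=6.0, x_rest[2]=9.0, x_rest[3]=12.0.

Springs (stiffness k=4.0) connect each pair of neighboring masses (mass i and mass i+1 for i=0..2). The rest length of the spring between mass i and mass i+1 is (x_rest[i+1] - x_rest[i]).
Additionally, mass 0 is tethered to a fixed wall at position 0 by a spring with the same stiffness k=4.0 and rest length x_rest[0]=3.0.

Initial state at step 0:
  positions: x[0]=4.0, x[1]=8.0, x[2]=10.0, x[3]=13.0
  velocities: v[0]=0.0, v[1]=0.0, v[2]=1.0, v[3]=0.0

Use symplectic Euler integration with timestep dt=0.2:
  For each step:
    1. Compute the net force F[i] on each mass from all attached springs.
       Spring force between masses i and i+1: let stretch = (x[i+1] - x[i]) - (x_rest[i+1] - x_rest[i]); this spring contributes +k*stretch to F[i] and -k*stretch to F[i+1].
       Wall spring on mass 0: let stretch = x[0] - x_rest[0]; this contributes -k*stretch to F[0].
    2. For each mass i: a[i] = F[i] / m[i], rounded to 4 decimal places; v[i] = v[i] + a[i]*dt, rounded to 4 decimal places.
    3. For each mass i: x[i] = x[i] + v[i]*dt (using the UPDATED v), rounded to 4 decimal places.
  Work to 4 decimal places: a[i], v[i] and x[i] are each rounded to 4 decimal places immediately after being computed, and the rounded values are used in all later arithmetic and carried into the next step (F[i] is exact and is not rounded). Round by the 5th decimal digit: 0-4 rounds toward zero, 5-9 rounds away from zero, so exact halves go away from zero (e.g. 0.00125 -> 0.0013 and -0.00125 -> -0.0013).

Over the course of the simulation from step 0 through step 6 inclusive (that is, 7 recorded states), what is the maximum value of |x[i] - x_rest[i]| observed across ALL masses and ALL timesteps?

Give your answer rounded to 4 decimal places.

Step 0: x=[4.0000 8.0000 10.0000 13.0000] v=[0.0000 0.0000 1.0000 0.0000]
Step 1: x=[4.0000 7.6800 10.3600 13.0000] v=[0.0000 -1.6000 1.8000 0.0000]
Step 2: x=[3.9744 7.2000 10.7136 13.0576] v=[-0.1280 -2.4000 1.7680 0.2880]
Step 3: x=[3.8889 6.7661 10.8801 13.2202] v=[-0.4275 -2.1696 0.8323 0.8128]
Step 4: x=[3.7225 6.5301 10.7627 13.4883] v=[-0.8322 -1.1802 -0.5868 1.3407]
Step 5: x=[3.4829 6.5221 10.4042 13.8003] v=[-1.1982 -0.0402 -1.7924 1.5602]
Step 6: x=[3.2078 6.6489 9.9680 14.0490] v=[-1.3757 0.6341 -2.1812 1.2433]
Max displacement = 2.0490

Answer: 2.0490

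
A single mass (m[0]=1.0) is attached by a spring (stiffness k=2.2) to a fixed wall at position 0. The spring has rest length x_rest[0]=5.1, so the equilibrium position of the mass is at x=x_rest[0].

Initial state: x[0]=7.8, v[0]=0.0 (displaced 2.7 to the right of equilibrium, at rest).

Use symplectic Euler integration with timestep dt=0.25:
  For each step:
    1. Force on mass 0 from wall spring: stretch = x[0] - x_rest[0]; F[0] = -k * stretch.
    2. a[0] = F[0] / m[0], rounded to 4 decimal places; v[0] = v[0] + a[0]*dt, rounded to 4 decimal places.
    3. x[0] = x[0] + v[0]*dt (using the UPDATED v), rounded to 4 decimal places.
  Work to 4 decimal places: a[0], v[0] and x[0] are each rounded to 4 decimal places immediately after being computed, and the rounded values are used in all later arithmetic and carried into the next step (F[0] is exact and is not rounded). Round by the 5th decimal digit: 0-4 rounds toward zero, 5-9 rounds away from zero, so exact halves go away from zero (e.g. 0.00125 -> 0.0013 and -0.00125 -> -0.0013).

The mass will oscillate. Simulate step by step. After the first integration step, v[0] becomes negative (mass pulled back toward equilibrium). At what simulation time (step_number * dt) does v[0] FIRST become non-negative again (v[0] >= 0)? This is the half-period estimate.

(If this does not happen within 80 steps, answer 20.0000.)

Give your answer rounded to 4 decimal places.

Step 0: x=[7.8000] v=[0.0000]
Step 1: x=[7.4288] v=[-1.4850]
Step 2: x=[6.7373] v=[-2.7659]
Step 3: x=[5.8207] v=[-3.6664]
Step 4: x=[4.8050] v=[-4.0628]
Step 5: x=[3.8299] v=[-3.9006]
Step 6: x=[3.0294] v=[-3.2021]
Step 7: x=[2.5136] v=[-2.0633]
Step 8: x=[2.3534] v=[-0.6408]
Step 9: x=[2.5709] v=[0.8698]
First v>=0 after going negative at step 9, time=2.2500

Answer: 2.2500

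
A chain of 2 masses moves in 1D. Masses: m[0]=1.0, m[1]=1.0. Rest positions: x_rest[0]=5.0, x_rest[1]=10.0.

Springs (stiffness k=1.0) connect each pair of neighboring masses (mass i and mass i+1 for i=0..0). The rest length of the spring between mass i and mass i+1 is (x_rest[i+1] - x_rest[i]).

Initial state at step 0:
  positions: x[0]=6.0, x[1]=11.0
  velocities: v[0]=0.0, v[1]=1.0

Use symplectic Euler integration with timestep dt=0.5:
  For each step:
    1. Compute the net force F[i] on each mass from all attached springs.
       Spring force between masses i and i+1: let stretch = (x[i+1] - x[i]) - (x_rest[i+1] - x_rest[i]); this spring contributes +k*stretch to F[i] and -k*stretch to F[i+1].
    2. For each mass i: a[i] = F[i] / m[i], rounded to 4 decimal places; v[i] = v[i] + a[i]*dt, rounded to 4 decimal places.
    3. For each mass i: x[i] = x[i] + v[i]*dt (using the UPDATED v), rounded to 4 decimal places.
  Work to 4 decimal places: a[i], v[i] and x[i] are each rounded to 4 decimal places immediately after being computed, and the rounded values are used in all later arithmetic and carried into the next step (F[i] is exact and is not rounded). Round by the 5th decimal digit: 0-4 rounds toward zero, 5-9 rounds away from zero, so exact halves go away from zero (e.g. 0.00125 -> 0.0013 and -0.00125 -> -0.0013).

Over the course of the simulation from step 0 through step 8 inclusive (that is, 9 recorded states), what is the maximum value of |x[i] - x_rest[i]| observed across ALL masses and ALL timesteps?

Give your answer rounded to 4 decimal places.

Answer: 3.1818

Derivation:
Step 0: x=[6.0000 11.0000] v=[0.0000 1.0000]
Step 1: x=[6.0000 11.5000] v=[0.0000 1.0000]
Step 2: x=[6.1250 11.8750] v=[0.2500 0.7500]
Step 3: x=[6.4375 12.0625] v=[0.6250 0.3750]
Step 4: x=[6.9063 12.0938] v=[0.9375 0.0625]
Step 5: x=[7.4220 12.0782] v=[1.0313 -0.0313]
Step 6: x=[7.8517 12.1485] v=[0.8594 0.1406]
Step 7: x=[8.1056 12.3946] v=[0.5078 0.4922]
Step 8: x=[8.1818 12.8185] v=[0.1523 0.8477]
Max displacement = 3.1818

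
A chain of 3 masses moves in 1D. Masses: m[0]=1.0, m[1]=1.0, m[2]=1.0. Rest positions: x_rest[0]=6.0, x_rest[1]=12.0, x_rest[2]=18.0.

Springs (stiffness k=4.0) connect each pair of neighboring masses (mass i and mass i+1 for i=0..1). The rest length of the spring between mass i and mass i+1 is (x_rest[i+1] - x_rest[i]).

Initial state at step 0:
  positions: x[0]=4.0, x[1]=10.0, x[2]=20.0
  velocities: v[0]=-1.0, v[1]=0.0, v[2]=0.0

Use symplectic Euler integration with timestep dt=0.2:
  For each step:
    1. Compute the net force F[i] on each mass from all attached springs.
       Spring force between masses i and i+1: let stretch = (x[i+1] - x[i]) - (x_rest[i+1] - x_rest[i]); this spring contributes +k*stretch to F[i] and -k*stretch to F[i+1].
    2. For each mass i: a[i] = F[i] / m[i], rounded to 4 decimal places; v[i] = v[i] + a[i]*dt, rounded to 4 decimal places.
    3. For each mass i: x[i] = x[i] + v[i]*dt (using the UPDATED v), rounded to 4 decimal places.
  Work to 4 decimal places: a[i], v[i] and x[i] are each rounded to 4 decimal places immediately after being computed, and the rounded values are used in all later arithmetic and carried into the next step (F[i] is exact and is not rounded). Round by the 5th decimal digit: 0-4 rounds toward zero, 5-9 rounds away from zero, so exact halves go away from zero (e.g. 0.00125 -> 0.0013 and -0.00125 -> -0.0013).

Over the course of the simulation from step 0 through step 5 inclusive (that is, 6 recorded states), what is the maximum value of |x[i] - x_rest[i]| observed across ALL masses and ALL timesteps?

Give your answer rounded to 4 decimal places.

Answer: 2.4957

Derivation:
Step 0: x=[4.0000 10.0000 20.0000] v=[-1.0000 0.0000 0.0000]
Step 1: x=[3.8000 10.6400 19.3600] v=[-1.0000 3.2000 -3.2000]
Step 2: x=[3.7344 11.5808 18.2848] v=[-0.3280 4.7040 -5.3760]
Step 3: x=[3.9642 12.3388 17.0970] v=[1.1491 3.7901 -5.9392]
Step 4: x=[4.5740 12.5182 16.1078] v=[3.0488 0.8970 -4.9458]
Step 5: x=[5.4948 12.0009 15.5043] v=[4.6042 -2.5867 -3.0175]
Max displacement = 2.4957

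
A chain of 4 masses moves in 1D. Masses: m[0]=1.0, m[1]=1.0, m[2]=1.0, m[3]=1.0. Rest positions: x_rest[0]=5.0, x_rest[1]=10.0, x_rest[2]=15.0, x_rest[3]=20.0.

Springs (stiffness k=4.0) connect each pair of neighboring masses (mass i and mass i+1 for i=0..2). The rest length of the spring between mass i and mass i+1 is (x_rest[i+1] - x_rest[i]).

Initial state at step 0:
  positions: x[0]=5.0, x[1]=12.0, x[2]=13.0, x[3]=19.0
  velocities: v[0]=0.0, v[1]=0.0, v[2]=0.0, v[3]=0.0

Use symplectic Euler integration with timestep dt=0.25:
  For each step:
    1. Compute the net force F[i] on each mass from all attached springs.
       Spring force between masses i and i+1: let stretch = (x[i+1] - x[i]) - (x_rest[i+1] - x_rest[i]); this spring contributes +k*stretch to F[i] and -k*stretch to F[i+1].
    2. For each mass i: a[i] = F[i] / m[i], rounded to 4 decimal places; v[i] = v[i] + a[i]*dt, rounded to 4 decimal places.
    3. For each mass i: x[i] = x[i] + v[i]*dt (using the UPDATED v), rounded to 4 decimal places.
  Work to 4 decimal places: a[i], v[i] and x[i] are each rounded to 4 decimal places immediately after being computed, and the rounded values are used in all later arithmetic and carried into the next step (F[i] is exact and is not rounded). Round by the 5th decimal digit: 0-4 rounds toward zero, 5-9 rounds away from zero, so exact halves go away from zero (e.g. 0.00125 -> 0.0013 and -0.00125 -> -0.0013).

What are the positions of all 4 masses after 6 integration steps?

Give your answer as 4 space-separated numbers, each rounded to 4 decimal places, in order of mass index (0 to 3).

Step 0: x=[5.0000 12.0000 13.0000 19.0000] v=[0.0000 0.0000 0.0000 0.0000]
Step 1: x=[5.5000 10.5000 14.2500 18.7500] v=[2.0000 -6.0000 5.0000 -1.0000]
Step 2: x=[6.0000 8.6875 15.6875 18.6250] v=[2.0000 -7.2500 5.7500 -0.5000]
Step 3: x=[5.9219 7.9531 16.1094 19.0156] v=[-0.3125 -2.9375 1.6875 1.5625]
Step 4: x=[5.1016 8.7500 15.2188 19.9297] v=[-3.2813 3.1876 -3.5626 3.6563]
Step 5: x=[3.9434 10.2520 13.8887 20.9161] v=[-4.6329 6.0080 -5.3205 3.9454]
Step 6: x=[3.1123 11.0860 13.4063 21.3956] v=[-3.3243 3.3361 -1.9298 1.9180]

Answer: 3.1123 11.0860 13.4063 21.3956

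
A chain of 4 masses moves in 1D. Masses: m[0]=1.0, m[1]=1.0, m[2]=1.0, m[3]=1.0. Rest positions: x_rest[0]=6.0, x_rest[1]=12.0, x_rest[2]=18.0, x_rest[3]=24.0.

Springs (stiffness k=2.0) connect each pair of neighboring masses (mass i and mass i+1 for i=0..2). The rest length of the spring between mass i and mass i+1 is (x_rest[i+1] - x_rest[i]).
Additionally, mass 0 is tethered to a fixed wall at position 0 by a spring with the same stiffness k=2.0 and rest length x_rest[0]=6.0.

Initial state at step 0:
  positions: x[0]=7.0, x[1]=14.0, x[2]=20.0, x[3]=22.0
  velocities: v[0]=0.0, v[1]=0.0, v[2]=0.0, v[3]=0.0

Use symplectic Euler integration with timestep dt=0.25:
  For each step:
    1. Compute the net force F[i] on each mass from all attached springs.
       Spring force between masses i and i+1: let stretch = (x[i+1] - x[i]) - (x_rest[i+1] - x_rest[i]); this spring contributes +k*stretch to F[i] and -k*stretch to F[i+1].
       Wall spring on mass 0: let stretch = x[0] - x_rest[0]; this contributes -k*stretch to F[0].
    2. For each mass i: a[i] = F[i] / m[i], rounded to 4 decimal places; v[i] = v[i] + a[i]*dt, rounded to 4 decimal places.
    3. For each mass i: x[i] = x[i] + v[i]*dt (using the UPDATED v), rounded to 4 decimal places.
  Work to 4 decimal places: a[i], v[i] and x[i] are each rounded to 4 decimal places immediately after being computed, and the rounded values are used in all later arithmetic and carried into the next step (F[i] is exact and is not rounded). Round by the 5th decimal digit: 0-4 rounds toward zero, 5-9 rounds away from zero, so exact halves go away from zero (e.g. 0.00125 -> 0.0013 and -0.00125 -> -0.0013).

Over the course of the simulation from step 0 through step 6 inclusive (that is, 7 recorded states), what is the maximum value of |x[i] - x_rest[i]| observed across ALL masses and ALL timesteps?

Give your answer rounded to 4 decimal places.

Step 0: x=[7.0000 14.0000 20.0000 22.0000] v=[0.0000 0.0000 0.0000 0.0000]
Step 1: x=[7.0000 13.8750 19.5000 22.5000] v=[0.0000 -0.5000 -2.0000 2.0000]
Step 2: x=[6.9844 13.5938 18.6719 23.3750] v=[-0.0625 -1.1250 -3.3125 3.5000]
Step 3: x=[6.9219 13.1211 17.7969 24.4121] v=[-0.2500 -1.8907 -3.5000 4.1485]
Step 4: x=[6.7691 12.4580 17.1643 25.3723] v=[-0.6114 -2.6524 -2.5303 3.8409]
Step 5: x=[6.4812 11.6721 16.9694 26.0565] v=[-1.1515 -3.1437 -0.7795 2.7369]
Step 6: x=[6.0320 10.8995 17.2483 26.3549] v=[-1.7967 -3.0905 1.1154 1.1934]
Max displacement = 2.3549

Answer: 2.3549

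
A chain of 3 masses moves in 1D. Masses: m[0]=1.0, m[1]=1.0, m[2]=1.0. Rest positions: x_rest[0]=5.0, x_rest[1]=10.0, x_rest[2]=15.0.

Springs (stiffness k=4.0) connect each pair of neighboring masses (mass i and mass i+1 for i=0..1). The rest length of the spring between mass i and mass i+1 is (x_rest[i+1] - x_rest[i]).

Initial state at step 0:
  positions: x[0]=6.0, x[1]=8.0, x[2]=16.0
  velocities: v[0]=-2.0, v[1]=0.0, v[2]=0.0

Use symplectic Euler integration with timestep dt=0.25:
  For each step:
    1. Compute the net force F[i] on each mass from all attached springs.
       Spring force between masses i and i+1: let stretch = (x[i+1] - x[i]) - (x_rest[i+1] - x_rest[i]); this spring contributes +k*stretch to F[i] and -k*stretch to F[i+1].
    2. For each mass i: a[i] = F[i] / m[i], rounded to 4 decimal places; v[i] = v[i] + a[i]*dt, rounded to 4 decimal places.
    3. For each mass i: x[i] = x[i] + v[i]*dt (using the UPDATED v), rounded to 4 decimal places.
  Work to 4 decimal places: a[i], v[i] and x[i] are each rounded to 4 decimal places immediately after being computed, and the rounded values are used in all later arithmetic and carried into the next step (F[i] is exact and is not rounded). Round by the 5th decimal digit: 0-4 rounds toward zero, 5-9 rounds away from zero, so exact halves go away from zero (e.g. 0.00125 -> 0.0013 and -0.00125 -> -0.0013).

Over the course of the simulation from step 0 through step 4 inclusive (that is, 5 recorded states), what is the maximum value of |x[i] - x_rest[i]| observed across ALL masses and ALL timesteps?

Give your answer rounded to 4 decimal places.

Step 0: x=[6.0000 8.0000 16.0000] v=[-2.0000 0.0000 0.0000]
Step 1: x=[4.7500 9.5000 15.2500] v=[-5.0000 6.0000 -3.0000]
Step 2: x=[3.4375 11.2500 14.3125] v=[-5.2500 7.0000 -3.7500]
Step 3: x=[2.8281 11.8125 13.8594] v=[-2.4375 2.2500 -1.8125]
Step 4: x=[3.2148 10.6406 14.1446] v=[1.5469 -4.6875 1.1406]
Max displacement = 2.1719

Answer: 2.1719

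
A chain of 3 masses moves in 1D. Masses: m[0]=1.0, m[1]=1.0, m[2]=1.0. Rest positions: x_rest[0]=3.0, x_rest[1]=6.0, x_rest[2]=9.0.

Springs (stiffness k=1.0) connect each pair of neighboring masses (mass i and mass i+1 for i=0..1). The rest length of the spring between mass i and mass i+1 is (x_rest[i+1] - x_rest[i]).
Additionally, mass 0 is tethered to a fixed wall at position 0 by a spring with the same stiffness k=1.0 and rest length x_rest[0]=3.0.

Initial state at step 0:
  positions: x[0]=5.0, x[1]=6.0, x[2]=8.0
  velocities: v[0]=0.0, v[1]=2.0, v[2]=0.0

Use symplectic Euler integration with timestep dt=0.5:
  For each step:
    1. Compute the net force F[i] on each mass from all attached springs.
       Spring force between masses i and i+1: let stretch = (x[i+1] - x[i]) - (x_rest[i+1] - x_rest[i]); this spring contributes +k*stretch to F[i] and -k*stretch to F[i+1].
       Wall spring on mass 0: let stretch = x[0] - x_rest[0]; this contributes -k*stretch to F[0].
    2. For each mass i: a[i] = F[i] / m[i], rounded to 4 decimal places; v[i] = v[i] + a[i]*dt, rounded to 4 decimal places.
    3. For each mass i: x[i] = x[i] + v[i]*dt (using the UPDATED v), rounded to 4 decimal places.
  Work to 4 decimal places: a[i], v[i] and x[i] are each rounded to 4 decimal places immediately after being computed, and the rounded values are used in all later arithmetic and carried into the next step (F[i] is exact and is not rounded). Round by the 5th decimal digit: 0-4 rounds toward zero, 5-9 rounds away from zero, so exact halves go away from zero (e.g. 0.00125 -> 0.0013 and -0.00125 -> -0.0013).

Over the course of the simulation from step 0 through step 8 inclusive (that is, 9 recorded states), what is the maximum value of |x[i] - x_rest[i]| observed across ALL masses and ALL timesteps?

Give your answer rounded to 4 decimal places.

Step 0: x=[5.0000 6.0000 8.0000] v=[0.0000 2.0000 0.0000]
Step 1: x=[4.0000 7.2500 8.2500] v=[-2.0000 2.5000 0.5000]
Step 2: x=[2.8125 7.9375 9.0000] v=[-2.3750 1.3750 1.5000]
Step 3: x=[2.2031 7.6094 10.2344] v=[-1.2188 -0.6563 2.4688]
Step 4: x=[2.3945 6.5859 11.5626] v=[0.3828 -2.0470 2.6563]
Step 5: x=[3.0352 5.7587 12.3966] v=[1.2813 -1.6544 1.6680]
Step 6: x=[3.5980 5.9101 12.3211] v=[1.1255 0.3028 -0.1510]
Step 7: x=[3.8393 7.0863 11.3929] v=[0.4826 2.3523 -1.8565]
Step 8: x=[3.9326 8.5274 10.1380] v=[0.1865 2.8821 -2.5098]
Max displacement = 3.3966

Answer: 3.3966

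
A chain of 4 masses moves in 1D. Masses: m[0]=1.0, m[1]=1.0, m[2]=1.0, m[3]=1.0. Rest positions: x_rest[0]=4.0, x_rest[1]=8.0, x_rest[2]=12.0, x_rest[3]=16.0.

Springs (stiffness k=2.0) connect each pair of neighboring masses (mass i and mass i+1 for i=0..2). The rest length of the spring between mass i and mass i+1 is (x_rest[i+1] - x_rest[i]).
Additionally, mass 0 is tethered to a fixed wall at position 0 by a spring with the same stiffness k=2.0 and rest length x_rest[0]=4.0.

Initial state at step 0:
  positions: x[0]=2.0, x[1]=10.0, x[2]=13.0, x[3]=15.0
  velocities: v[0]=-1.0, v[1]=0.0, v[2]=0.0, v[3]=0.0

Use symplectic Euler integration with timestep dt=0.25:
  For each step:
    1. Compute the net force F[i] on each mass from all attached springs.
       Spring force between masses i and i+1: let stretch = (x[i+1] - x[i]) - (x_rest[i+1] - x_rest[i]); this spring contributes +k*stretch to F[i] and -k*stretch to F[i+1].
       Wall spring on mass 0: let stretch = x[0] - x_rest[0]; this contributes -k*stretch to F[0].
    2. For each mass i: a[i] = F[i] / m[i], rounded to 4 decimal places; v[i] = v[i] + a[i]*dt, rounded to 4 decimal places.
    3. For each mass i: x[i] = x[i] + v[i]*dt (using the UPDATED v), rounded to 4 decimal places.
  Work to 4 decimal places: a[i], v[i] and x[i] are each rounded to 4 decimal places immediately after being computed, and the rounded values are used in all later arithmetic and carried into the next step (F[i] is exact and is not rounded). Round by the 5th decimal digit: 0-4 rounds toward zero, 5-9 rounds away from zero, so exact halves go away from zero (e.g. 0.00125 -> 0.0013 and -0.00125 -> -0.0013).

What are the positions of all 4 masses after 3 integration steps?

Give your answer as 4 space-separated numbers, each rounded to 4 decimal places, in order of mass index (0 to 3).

Answer: 4.7481 7.2187 12.1953 16.2695

Derivation:
Step 0: x=[2.0000 10.0000 13.0000 15.0000] v=[-1.0000 0.0000 0.0000 0.0000]
Step 1: x=[2.5000 9.3750 12.8750 15.2500] v=[2.0000 -2.5000 -0.5000 1.0000]
Step 2: x=[3.5469 8.3281 12.6094 15.7031] v=[4.1875 -4.1875 -1.0625 1.8125]
Step 3: x=[4.7481 7.2187 12.1953 16.2695] v=[4.8047 -4.4375 -1.6563 2.2657]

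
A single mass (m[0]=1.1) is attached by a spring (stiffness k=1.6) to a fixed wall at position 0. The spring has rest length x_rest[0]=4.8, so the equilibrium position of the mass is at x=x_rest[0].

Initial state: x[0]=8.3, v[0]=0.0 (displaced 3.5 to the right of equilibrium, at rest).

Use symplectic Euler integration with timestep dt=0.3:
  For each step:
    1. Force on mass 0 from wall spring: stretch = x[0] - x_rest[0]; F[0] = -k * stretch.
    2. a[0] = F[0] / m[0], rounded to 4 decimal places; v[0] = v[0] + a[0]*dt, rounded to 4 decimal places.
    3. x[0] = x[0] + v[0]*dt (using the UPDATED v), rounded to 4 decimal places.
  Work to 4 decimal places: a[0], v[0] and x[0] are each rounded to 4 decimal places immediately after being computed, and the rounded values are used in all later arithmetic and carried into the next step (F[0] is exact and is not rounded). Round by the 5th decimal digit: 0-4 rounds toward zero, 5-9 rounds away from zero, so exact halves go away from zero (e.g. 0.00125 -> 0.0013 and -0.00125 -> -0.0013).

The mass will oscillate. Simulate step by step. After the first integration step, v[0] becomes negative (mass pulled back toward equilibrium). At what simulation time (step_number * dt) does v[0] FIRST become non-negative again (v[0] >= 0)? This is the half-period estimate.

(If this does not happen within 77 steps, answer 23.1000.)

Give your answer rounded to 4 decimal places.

Answer: 2.7000

Derivation:
Step 0: x=[8.3000] v=[0.0000]
Step 1: x=[7.8418] v=[-1.5273]
Step 2: x=[6.9854] v=[-2.8546]
Step 3: x=[5.8429] v=[-3.8082]
Step 4: x=[4.5639] v=[-4.2633]
Step 5: x=[3.3158] v=[-4.1603]
Step 6: x=[2.2620] v=[-3.5127]
Step 7: x=[1.5404] v=[-2.4052]
Step 8: x=[1.2456] v=[-0.9828]
Step 9: x=[1.4161] v=[0.5682]
First v>=0 after going negative at step 9, time=2.7000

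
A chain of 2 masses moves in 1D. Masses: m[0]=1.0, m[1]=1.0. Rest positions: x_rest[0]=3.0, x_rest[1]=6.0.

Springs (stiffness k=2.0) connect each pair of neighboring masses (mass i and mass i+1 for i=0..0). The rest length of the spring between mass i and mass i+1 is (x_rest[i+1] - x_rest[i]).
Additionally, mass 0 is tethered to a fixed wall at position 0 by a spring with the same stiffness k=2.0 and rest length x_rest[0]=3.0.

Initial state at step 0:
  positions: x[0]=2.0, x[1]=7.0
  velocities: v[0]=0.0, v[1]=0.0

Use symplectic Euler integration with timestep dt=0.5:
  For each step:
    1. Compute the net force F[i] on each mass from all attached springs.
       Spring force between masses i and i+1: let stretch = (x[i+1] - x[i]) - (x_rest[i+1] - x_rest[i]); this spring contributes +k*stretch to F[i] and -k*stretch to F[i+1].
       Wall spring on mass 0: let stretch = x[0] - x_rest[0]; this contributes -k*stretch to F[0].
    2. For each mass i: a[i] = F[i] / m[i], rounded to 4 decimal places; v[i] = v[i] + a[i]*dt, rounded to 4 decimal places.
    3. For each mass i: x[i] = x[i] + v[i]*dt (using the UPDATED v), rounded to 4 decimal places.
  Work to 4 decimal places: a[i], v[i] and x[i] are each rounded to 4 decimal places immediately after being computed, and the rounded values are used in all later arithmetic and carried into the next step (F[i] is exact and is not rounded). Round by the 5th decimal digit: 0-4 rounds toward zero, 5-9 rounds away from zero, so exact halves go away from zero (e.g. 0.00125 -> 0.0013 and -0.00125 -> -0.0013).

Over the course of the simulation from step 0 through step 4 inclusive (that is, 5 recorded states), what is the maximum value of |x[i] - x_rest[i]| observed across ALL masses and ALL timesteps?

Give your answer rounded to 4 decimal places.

Step 0: x=[2.0000 7.0000] v=[0.0000 0.0000]
Step 1: x=[3.5000 6.0000] v=[3.0000 -2.0000]
Step 2: x=[4.5000 5.2500] v=[2.0000 -1.5000]
Step 3: x=[3.6250 5.6250] v=[-1.7500 0.7500]
Step 4: x=[1.9375 6.5000] v=[-3.3750 1.7500]
Max displacement = 1.5000

Answer: 1.5000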